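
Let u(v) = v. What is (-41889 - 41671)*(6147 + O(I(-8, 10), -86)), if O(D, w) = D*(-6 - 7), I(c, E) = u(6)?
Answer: -507125640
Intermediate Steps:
I(c, E) = 6
O(D, w) = -13*D (O(D, w) = D*(-13) = -13*D)
(-41889 - 41671)*(6147 + O(I(-8, 10), -86)) = (-41889 - 41671)*(6147 - 13*6) = -83560*(6147 - 78) = -83560*6069 = -507125640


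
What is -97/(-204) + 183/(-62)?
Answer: -15659/6324 ≈ -2.4761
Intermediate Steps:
-97/(-204) + 183/(-62) = -97*(-1/204) + 183*(-1/62) = 97/204 - 183/62 = -15659/6324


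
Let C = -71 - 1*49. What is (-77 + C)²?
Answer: 38809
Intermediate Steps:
C = -120 (C = -71 - 49 = -120)
(-77 + C)² = (-77 - 120)² = (-197)² = 38809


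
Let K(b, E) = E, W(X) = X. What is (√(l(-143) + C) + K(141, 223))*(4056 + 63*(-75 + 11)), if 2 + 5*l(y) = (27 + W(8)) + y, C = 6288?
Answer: 5352 + 24*√6266 ≈ 7251.8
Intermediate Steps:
l(y) = 33/5 + y/5 (l(y) = -⅖ + ((27 + 8) + y)/5 = -⅖ + (35 + y)/5 = -⅖ + (7 + y/5) = 33/5 + y/5)
(√(l(-143) + C) + K(141, 223))*(4056 + 63*(-75 + 11)) = (√((33/5 + (⅕)*(-143)) + 6288) + 223)*(4056 + 63*(-75 + 11)) = (√((33/5 - 143/5) + 6288) + 223)*(4056 + 63*(-64)) = (√(-22 + 6288) + 223)*(4056 - 4032) = (√6266 + 223)*24 = (223 + √6266)*24 = 5352 + 24*√6266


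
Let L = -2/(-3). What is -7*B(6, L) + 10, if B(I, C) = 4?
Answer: -18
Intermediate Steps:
L = ⅔ (L = -2*(-⅓) = ⅔ ≈ 0.66667)
-7*B(6, L) + 10 = -7*4 + 10 = -28 + 10 = -18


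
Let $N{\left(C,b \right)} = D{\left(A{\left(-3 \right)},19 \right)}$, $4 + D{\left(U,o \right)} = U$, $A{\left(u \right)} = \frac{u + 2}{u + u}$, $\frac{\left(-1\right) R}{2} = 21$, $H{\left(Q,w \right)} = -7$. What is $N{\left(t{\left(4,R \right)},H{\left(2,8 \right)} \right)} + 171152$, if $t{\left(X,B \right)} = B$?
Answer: $\frac{1026889}{6} \approx 1.7115 \cdot 10^{5}$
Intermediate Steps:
$R = -42$ ($R = \left(-2\right) 21 = -42$)
$A{\left(u \right)} = \frac{2 + u}{2 u}$
$D{\left(U,o \right)} = -4 + U$
$N{\left(C,b \right)} = - \frac{23}{6}$ ($N{\left(C,b \right)} = -4 + \frac{2 - 3}{2 \left(-3\right)} = -4 + \frac{1}{2} \left(- \frac{1}{3}\right) \left(-1\right) = -4 + \frac{1}{6} = - \frac{23}{6}$)
$N{\left(t{\left(4,R \right)},H{\left(2,8 \right)} \right)} + 171152 = - \frac{23}{6} + 171152 = \frac{1026889}{6}$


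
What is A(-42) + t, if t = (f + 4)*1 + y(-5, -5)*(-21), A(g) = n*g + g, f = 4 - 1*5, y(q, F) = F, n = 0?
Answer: 66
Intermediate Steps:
f = -1 (f = 4 - 5 = -1)
A(g) = g (A(g) = 0*g + g = 0 + g = g)
t = 108 (t = (-1 + 4)*1 - 5*(-21) = 3*1 + 105 = 3 + 105 = 108)
A(-42) + t = -42 + 108 = 66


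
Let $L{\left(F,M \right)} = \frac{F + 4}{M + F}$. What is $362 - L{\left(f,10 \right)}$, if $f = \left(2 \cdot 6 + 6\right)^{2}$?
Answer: $\frac{60290}{167} \approx 361.02$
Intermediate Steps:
$f = 324$ ($f = \left(12 + 6\right)^{2} = 18^{2} = 324$)
$L{\left(F,M \right)} = \frac{4 + F}{F + M}$
$362 - L{\left(f,10 \right)} = 362 - \frac{4 + 324}{324 + 10} = 362 - \frac{1}{334} \cdot 328 = 362 - \frac{164}{167} = \frac{60290}{167}$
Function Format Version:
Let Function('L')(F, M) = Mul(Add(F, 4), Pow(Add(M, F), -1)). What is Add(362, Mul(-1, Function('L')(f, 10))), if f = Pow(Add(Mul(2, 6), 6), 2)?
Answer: Rational(60290, 167) ≈ 361.02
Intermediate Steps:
f = 324 (f = Pow(Add(12, 6), 2) = Pow(18, 2) = 324)
Function('L')(F, M) = Mul(Pow(Add(F, M), -1), Add(4, F)) (Function('L')(F, M) = Mul(Add(4, F), Pow(Add(F, M), -1)) = Mul(Pow(Add(F, M), -1), Add(4, F)))
Add(362, Mul(-1, Function('L')(f, 10))) = Add(362, Mul(-1, Mul(Pow(Add(324, 10), -1), Add(4, 324)))) = Add(362, Mul(-1, Mul(Pow(334, -1), 328))) = Add(362, Mul(-1, Mul(Rational(1, 334), 328))) = Add(362, Mul(-1, Rational(164, 167))) = Add(362, Rational(-164, 167)) = Rational(60290, 167)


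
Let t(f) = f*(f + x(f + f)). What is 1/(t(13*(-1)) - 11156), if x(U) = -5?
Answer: -1/10922 ≈ -9.1558e-5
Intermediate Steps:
t(f) = f*(-5 + f) (t(f) = f*(f - 5) = f*(-5 + f))
1/(t(13*(-1)) - 11156) = 1/((13*(-1))*(-5 + 13*(-1)) - 11156) = 1/(-13*(-5 - 13) - 11156) = 1/(-13*(-18) - 11156) = 1/(234 - 11156) = 1/(-10922) = -1/10922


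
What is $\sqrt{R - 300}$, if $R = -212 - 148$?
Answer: $2 i \sqrt{165} \approx 25.69 i$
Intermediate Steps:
$R = -360$
$\sqrt{R - 300} = \sqrt{-360 - 300} = \sqrt{-660} = 2 i \sqrt{165}$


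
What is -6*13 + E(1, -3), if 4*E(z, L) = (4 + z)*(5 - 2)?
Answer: -297/4 ≈ -74.250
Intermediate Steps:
E(z, L) = 3 + 3*z/4 (E(z, L) = ((4 + z)*(5 - 2))/4 = ((4 + z)*3)/4 = (12 + 3*z)/4 = 3 + 3*z/4)
-6*13 + E(1, -3) = -6*13 + (3 + (¾)*1) = -78 + (3 + ¾) = -78 + 15/4 = -297/4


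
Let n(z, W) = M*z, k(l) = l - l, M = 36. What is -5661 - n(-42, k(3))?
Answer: -4149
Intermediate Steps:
k(l) = 0
n(z, W) = 36*z
-5661 - n(-42, k(3)) = -5661 - 36*(-42) = -5661 - 1*(-1512) = -5661 + 1512 = -4149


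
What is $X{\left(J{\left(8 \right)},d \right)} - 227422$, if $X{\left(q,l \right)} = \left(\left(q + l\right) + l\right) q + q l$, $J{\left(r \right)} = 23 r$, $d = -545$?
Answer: $-494406$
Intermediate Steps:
$X{\left(q,l \right)} = l q + q \left(q + 2 l\right)$ ($X{\left(q,l \right)} = \left(\left(l + q\right) + l\right) q + l q = \left(q + 2 l\right) q + l q = q \left(q + 2 l\right) + l q = l q + q \left(q + 2 l\right)$)
$X{\left(J{\left(8 \right)},d \right)} - 227422 = 23 \cdot 8 \left(23 \cdot 8 + 3 \left(-545\right)\right) - 227422 = 184 \left(184 - 1635\right) - 227422 = 184 \left(-1451\right) - 227422 = -266984 - 227422 = -494406$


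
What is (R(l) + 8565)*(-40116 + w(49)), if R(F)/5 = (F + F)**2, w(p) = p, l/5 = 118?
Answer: -279289627855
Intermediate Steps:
l = 590 (l = 5*118 = 590)
R(F) = 20*F**2 (R(F) = 5*(F + F)**2 = 5*(2*F)**2 = 5*(4*F**2) = 20*F**2)
(R(l) + 8565)*(-40116 + w(49)) = (20*590**2 + 8565)*(-40116 + 49) = (20*348100 + 8565)*(-40067) = (6962000 + 8565)*(-40067) = 6970565*(-40067) = -279289627855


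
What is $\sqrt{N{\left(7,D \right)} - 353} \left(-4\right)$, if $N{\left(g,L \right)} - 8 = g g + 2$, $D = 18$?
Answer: $- 28 i \sqrt{6} \approx - 68.586 i$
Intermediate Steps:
$N{\left(g,L \right)} = 10 + g^{2}$ ($N{\left(g,L \right)} = 8 + \left(g g + 2\right) = 8 + \left(g^{2} + 2\right) = 8 + \left(2 + g^{2}\right) = 10 + g^{2}$)
$\sqrt{N{\left(7,D \right)} - 353} \left(-4\right) = \sqrt{\left(10 + 7^{2}\right) - 353} \left(-4\right) = \sqrt{\left(10 + 49\right) - 353} \left(-4\right) = \sqrt{59 - 353} \left(-4\right) = \sqrt{-294} \left(-4\right) = 7 i \sqrt{6} \left(-4\right) = - 28 i \sqrt{6}$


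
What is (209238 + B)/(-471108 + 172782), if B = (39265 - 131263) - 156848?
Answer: 19804/149163 ≈ 0.13277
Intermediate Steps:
B = -248846 (B = -91998 - 156848 = -248846)
(209238 + B)/(-471108 + 172782) = (209238 - 248846)/(-471108 + 172782) = -39608/(-298326) = -39608*(-1/298326) = 19804/149163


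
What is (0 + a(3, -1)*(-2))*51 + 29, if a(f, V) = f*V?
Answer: 335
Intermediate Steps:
a(f, V) = V*f
(0 + a(3, -1)*(-2))*51 + 29 = (0 - 1*3*(-2))*51 + 29 = (0 - 3*(-2))*51 + 29 = (0 + 6)*51 + 29 = 6*51 + 29 = 306 + 29 = 335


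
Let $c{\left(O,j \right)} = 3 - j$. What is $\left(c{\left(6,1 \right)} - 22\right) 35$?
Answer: $-700$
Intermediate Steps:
$\left(c{\left(6,1 \right)} - 22\right) 35 = \left(\left(3 - 1\right) - 22\right) 35 = \left(2 - 22\right) 35 = \left(-20\right) 35 = -700$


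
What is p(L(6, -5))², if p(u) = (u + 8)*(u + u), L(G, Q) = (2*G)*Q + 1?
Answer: 36216324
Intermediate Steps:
L(G, Q) = 1 + 2*G*Q (L(G, Q) = 2*G*Q + 1 = 1 + 2*G*Q)
p(u) = 2*u*(8 + u) (p(u) = (8 + u)*(2*u) = 2*u*(8 + u))
p(L(6, -5))² = (2*(1 + 2*6*(-5))*(8 + (1 + 2*6*(-5))))² = (2*(1 - 60)*(8 + (1 - 60)))² = (2*(-59)*(8 - 59))² = (2*(-59)*(-51))² = 6018² = 36216324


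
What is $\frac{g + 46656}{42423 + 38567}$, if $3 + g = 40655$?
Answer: $\frac{3358}{3115} \approx 1.078$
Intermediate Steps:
$g = 40652$ ($g = -3 + 40655 = 40652$)
$\frac{g + 46656}{42423 + 38567} = \frac{40652 + 46656}{42423 + 38567} = \frac{87308}{80990} = 87308 \cdot \frac{1}{80990} = \frac{3358}{3115}$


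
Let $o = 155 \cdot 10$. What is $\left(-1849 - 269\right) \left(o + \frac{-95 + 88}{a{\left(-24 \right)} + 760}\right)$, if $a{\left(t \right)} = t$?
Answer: $- \frac{1208099787}{368} \approx -3.2829 \cdot 10^{6}$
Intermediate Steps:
$o = 1550$
$\left(-1849 - 269\right) \left(o + \frac{-95 + 88}{a{\left(-24 \right)} + 760}\right) = \left(-1849 - 269\right) \left(1550 + \frac{-95 + 88}{-24 + 760}\right) = - 2118 \left(1550 - \frac{7}{736}\right) = \left(-2118\right) \frac{1140793}{736} = - \frac{1208099787}{368}$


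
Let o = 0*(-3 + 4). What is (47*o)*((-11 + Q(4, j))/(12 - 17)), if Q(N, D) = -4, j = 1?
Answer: 0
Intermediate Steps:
o = 0 (o = 0*1 = 0)
(47*o)*((-11 + Q(4, j))/(12 - 17)) = (47*0)*((-11 - 4)/(12 - 17)) = 0*(-15/(-5)) = 0*(-15*(-1/5)) = 0*3 = 0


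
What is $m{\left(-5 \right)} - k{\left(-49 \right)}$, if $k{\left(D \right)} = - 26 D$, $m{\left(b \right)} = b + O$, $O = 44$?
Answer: $-1235$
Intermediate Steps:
$m{\left(b \right)} = 44 + b$ ($m{\left(b \right)} = b + 44 = 44 + b$)
$m{\left(-5 \right)} - k{\left(-49 \right)} = \left(44 - 5\right) - \left(-26\right) \left(-49\right) = 39 - 1274 = -1235$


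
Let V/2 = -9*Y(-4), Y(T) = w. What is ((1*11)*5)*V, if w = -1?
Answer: 990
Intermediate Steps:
Y(T) = -1
V = 18 (V = 2*(-9*(-1)) = 2*9 = 18)
((1*11)*5)*V = ((1*11)*5)*18 = (11*5)*18 = 55*18 = 990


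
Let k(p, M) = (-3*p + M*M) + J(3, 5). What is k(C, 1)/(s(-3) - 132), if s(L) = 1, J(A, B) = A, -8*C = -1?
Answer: -29/1048 ≈ -0.027672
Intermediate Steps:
C = ⅛ (C = -⅛*(-1) = ⅛ ≈ 0.12500)
k(p, M) = 3 + M² - 3*p (k(p, M) = (-3*p + M*M) + 3 = (-3*p + M²) + 3 = (M² - 3*p) + 3 = 3 + M² - 3*p)
k(C, 1)/(s(-3) - 132) = (3 + 1² - 3*⅛)/(1 - 132) = (3 + 1 - 3/8)/(-131) = -1/131*29/8 = -29/1048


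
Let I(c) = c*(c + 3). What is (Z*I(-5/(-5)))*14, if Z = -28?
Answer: -1568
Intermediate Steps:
I(c) = c*(3 + c)
(Z*I(-5/(-5)))*14 = -28*(-5/(-5))*(3 - 5/(-5))*14 = -28*(-5*(-⅕))*(3 - 5*(-⅕))*14 = -28*(3 + 1)*14 = -28*4*14 = -112*14 = -1568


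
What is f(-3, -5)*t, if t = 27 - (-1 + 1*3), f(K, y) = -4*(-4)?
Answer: 400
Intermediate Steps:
f(K, y) = 16
t = 25 (t = 27 - (-1 + 3) = 27 - 1*2 = 27 - 2 = 25)
f(-3, -5)*t = 16*25 = 400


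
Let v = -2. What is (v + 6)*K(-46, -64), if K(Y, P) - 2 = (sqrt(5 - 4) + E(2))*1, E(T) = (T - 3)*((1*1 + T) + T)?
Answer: -8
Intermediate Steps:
E(T) = (1 + 2*T)*(-3 + T) (E(T) = (-3 + T)*((1 + T) + T) = (-3 + T)*(1 + 2*T) = (1 + 2*T)*(-3 + T))
K(Y, P) = -2 (K(Y, P) = 2 + (sqrt(5 - 4) + (-3 - 5*2 + 2*2**2))*1 = 2 + (sqrt(1) + (-3 - 10 + 2*4))*1 = 2 + (1 + (-3 - 10 + 8))*1 = 2 + (1 - 5)*1 = 2 - 4*1 = 2 - 4 = -2)
(v + 6)*K(-46, -64) = (-2 + 6)*(-2) = 4*(-2) = -8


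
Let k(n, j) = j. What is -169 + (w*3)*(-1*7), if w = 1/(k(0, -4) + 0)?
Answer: -655/4 ≈ -163.75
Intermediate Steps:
w = -¼ (w = 1/(-4 + 0) = 1/(-4) = -¼ ≈ -0.25000)
-169 + (w*3)*(-1*7) = -169 + (-¼*3)*(-1*7) = -169 - ¾*(-7) = -169 + 21/4 = -655/4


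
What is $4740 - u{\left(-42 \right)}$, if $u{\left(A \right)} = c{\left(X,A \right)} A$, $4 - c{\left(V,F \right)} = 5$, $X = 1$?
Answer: $4698$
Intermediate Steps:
$c{\left(V,F \right)} = -1$ ($c{\left(V,F \right)} = 4 - 5 = -1$)
$u{\left(A \right)} = - A$
$4740 - u{\left(-42 \right)} = 4740 - \left(-1\right) \left(-42\right) = 4740 - 42 = 4698$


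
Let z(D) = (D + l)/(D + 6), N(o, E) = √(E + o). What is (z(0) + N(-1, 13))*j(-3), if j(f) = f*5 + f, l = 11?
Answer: -33 - 36*√3 ≈ -95.354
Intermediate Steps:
j(f) = 6*f (j(f) = 5*f + f = 6*f)
z(D) = (11 + D)/(6 + D) (z(D) = (D + 11)/(D + 6) = (11 + D)/(6 + D))
(z(0) + N(-1, 13))*j(-3) = ((11 + 0)/(6 + 0) + √(13 - 1))*(6*(-3)) = (11/6 + √12)*(-18) = ((⅙)*11 + 2*√3)*(-18) = (11/6 + 2*√3)*(-18) = -33 - 36*√3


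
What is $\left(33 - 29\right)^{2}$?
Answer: $16$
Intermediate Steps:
$\left(33 - 29\right)^{2} = 4^{2} = 16$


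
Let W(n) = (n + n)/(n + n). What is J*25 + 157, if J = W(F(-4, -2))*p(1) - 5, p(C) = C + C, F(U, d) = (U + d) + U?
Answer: 82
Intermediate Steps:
F(U, d) = d + 2*U
p(C) = 2*C
W(n) = 1 (W(n) = (2*n)/((2*n)) = (2*n)*(1/(2*n)) = 1)
J = -3 (J = 1*(2*1) - 5 = 1*2 - 5 = 2 - 5 = -3)
J*25 + 157 = -3*25 + 157 = -75 + 157 = 82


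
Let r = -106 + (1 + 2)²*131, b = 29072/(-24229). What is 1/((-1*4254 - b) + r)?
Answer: -24229/77043377 ≈ -0.00031449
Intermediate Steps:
b = -29072/24229 (b = 29072*(-1/24229) = -29072/24229 ≈ -1.1999)
r = 1073 (r = -106 + 3²*131 = -106 + 9*131 = -106 + 1179 = 1073)
1/((-1*4254 - b) + r) = 1/((-1*4254 - 1*(-29072/24229)) + 1073) = 1/((-4254 + 29072/24229) + 1073) = 1/(-103041094/24229 + 1073) = 1/(-77043377/24229) = -24229/77043377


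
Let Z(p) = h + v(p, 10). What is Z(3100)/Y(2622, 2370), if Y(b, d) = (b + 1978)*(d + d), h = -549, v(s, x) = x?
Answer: -539/21804000 ≈ -2.4720e-5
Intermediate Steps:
Y(b, d) = 2*d*(1978 + b) (Y(b, d) = (1978 + b)*(2*d) = 2*d*(1978 + b))
Z(p) = -539 (Z(p) = -549 + 10 = -539)
Z(3100)/Y(2622, 2370) = -539*1/(4740*(1978 + 2622)) = -539/(2*2370*4600) = -539/21804000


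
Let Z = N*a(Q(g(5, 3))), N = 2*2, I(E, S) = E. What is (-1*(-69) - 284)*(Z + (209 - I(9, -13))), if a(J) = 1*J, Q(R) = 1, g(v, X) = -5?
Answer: -43860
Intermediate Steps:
N = 4
a(J) = J
Z = 4 (Z = 4*1 = 4)
(-1*(-69) - 284)*(Z + (209 - I(9, -13))) = (-1*(-69) - 284)*(4 + (209 - 1*9)) = (69 - 284)*(4 + (209 - 9)) = -215*(4 + 200) = -215*204 = -43860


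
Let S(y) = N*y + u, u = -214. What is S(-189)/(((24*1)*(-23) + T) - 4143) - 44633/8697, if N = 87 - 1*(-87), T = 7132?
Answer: -396641321/21194589 ≈ -18.714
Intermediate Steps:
N = 174 (N = 87 + 87 = 174)
S(y) = -214 + 174*y (S(y) = 174*y - 214 = -214 + 174*y)
S(-189)/(((24*1)*(-23) + T) - 4143) - 44633/8697 = (-214 + 174*(-189))/(((24*1)*(-23) + 7132) - 4143) - 44633/8697 = (-214 - 32886)/((24*(-23) + 7132) - 4143) - 44633*1/8697 = -33100/((-552 + 7132) - 4143) - 44633/8697 = -33100/(6580 - 4143) - 44633/8697 = -33100/2437 - 44633/8697 = -396641321/21194589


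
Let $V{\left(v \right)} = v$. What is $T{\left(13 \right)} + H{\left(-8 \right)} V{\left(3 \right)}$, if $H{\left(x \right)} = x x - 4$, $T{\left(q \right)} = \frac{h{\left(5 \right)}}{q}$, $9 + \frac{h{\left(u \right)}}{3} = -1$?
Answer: $\frac{2310}{13} \approx 177.69$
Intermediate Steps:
$h{\left(u \right)} = -30$ ($h{\left(u \right)} = -27 + 3 \left(-1\right) = -27 - 3 = -30$)
$T{\left(q \right)} = - \frac{30}{q}$
$H{\left(x \right)} = -4 + x^{2}$ ($H{\left(x \right)} = x^{2} - 4 = -4 + x^{2}$)
$T{\left(13 \right)} + H{\left(-8 \right)} V{\left(3 \right)} = - \frac{30}{13} + \left(-4 + \left(-8\right)^{2}\right) 3 = \left(-30\right) \frac{1}{13} + \left(-4 + 64\right) 3 = - \frac{30}{13} + 60 \cdot 3 = - \frac{30}{13} + 180 = \frac{2310}{13}$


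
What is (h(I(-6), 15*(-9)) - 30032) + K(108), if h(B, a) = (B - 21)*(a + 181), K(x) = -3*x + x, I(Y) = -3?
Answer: -31352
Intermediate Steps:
K(x) = -2*x
h(B, a) = (-21 + B)*(181 + a)
(h(I(-6), 15*(-9)) - 30032) + K(108) = ((-3801 - 315*(-9) + 181*(-3) - 45*(-9)) - 30032) - 2*108 = ((-3801 - 21*(-135) - 543 - 3*(-135)) - 30032) - 216 = ((-3801 + 2835 - 543 + 405) - 30032) - 216 = (-1104 - 30032) - 216 = -31136 - 216 = -31352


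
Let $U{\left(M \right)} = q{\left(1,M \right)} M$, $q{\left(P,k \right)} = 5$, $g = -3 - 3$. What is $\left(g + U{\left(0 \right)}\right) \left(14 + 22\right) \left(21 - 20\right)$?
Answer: $-216$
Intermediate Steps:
$g = -6$ ($g = -3 - 3 = -6$)
$U{\left(M \right)} = 5 M$
$\left(g + U{\left(0 \right)}\right) \left(14 + 22\right) \left(21 - 20\right) = \left(-6 + 5 \cdot 0\right) \left(14 + 22\right) \left(21 - 20\right) = \left(-6 + 0\right) 36 \cdot 1 = \left(-6\right) 36 = -216$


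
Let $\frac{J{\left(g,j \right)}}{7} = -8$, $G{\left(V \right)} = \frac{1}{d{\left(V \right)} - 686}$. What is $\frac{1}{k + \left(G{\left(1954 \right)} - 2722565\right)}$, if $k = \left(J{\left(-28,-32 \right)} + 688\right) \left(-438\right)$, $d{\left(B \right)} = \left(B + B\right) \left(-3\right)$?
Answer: $- \frac{12410}{37222318211} \approx -3.334 \cdot 10^{-7}$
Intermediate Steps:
$d{\left(B \right)} = - 6 B$ ($d{\left(B \right)} = 2 B \left(-3\right) = - 6 B$)
$G{\left(V \right)} = \frac{1}{-686 - 6 V}$ ($G{\left(V \right)} = \frac{1}{- 6 V - 686} = \frac{1}{-686 - 6 V}$)
$J{\left(g,j \right)} = -56$ ($J{\left(g,j \right)} = 7 \left(-8\right) = -56$)
$k = -276816$ ($k = \left(-56 + 688\right) \left(-438\right) = 632 \left(-438\right) = -276816$)
$\frac{1}{k + \left(G{\left(1954 \right)} - 2722565\right)} = \frac{1}{-276816 - \left(2722565 + \frac{1}{686 + 6 \cdot 1954}\right)} = \frac{1}{-276816 - \left(2722565 + \frac{1}{686 + 11724}\right)} = \frac{1}{-276816 - \frac{33787031651}{12410}} = \frac{1}{- \frac{37222318211}{12410}} = - \frac{12410}{37222318211}$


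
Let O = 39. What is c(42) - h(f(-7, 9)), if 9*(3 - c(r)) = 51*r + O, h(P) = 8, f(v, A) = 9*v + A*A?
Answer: -742/3 ≈ -247.33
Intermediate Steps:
f(v, A) = A² + 9*v (f(v, A) = 9*v + A² = A² + 9*v)
c(r) = -4/3 - 17*r/3 (c(r) = 3 - (51*r + 39)/9 = 3 - (39 + 51*r)/9 = 3 + (-13/3 - 17*r/3) = -4/3 - 17*r/3)
c(42) - h(f(-7, 9)) = (-4/3 - 17/3*42) - 1*8 = (-4/3 - 238) - 8 = -718/3 - 8 = -742/3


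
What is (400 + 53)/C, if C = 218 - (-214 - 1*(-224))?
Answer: 453/208 ≈ 2.1779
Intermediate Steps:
C = 208 (C = 218 - (-214 + 224) = 218 - 1*10 = 218 - 10 = 208)
(400 + 53)/C = (400 + 53)/208 = 453*(1/208) = 453/208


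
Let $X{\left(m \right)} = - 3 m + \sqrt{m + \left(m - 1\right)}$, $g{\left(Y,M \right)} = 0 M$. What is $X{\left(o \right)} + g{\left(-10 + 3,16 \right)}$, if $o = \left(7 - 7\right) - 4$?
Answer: $12 + 3 i \approx 12.0 + 3.0 i$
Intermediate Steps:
$g{\left(Y,M \right)} = 0$
$o = -4$ ($o = 0 - 4 = -4$)
$X{\left(m \right)} = \sqrt{-1 + 2 m} - 3 m$ ($X{\left(m \right)} = - 3 m + \sqrt{m + \left(m - 1\right)} = - 3 m + \sqrt{m + \left(-1 + m\right)} = - 3 m + \sqrt{-1 + 2 m} = \sqrt{-1 + 2 m} - 3 m$)
$X{\left(o \right)} + g{\left(-10 + 3,16 \right)} = \left(\sqrt{-1 + 2 \left(-4\right)} - -12\right) + 0 = \left(\sqrt{-1 - 8} + 12\right) + 0 = \left(\sqrt{-9} + 12\right) + 0 = \left(3 i + 12\right) + 0 = \left(12 + 3 i\right) + 0 = 12 + 3 i$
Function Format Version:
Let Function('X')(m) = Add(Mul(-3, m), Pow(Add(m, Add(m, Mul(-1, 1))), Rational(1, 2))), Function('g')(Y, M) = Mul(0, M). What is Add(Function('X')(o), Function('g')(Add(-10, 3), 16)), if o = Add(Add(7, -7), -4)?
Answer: Add(12, Mul(3, I)) ≈ Add(12.000, Mul(3.0000, I))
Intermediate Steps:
Function('g')(Y, M) = 0
o = -4 (o = Add(0, -4) = -4)
Function('X')(m) = Add(Pow(Add(-1, Mul(2, m)), Rational(1, 2)), Mul(-3, m)) (Function('X')(m) = Add(Mul(-3, m), Pow(Add(m, Add(m, -1)), Rational(1, 2))) = Add(Mul(-3, m), Pow(Add(m, Add(-1, m)), Rational(1, 2))) = Add(Mul(-3, m), Pow(Add(-1, Mul(2, m)), Rational(1, 2))) = Add(Pow(Add(-1, Mul(2, m)), Rational(1, 2)), Mul(-3, m)))
Add(Function('X')(o), Function('g')(Add(-10, 3), 16)) = Add(Add(Pow(Add(-1, Mul(2, -4)), Rational(1, 2)), Mul(-3, -4)), 0) = Add(Add(Pow(Add(-1, -8), Rational(1, 2)), 12), 0) = Add(Add(Pow(-9, Rational(1, 2)), 12), 0) = Add(Add(Mul(3, I), 12), 0) = Add(Add(12, Mul(3, I)), 0) = Add(12, Mul(3, I))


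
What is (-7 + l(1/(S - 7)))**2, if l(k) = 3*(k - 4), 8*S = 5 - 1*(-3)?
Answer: 1521/4 ≈ 380.25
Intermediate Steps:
S = 1 (S = (5 - 1*(-3))/8 = (5 + 3)/8 = (1/8)*8 = 1)
l(k) = -12 + 3*k (l(k) = 3*(-4 + k) = -12 + 3*k)
(-7 + l(1/(S - 7)))**2 = (-7 + (-12 + 3/(1 - 7)))**2 = (-7 + (-12 + 3/(-6)))**2 = (-7 + (-12 + 3*(-1/6)))**2 = (-7 + (-12 - 1/2))**2 = (-7 - 25/2)**2 = (-39/2)**2 = 1521/4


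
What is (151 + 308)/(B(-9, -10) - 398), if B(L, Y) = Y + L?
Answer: -153/139 ≈ -1.1007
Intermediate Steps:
B(L, Y) = L + Y
(151 + 308)/(B(-9, -10) - 398) = (151 + 308)/((-9 - 10) - 398) = 459/(-19 - 398) = 459/(-417) = 459*(-1/417) = -153/139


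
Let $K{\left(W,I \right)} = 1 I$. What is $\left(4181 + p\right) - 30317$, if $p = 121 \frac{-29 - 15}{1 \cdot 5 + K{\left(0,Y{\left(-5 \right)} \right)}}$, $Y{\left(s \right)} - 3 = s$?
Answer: $- \frac{83732}{3} \approx -27911.0$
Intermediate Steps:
$Y{\left(s \right)} = 3 + s$
$K{\left(W,I \right)} = I$
$p = - \frac{5324}{3}$ ($p = 121 \frac{-29 - 15}{1 \cdot 5 + \left(3 - 5\right)} = 121 \left(- \frac{44}{5 - 2}\right) = 121 \left(- \frac{44}{3}\right) = - \frac{5324}{3} \approx -1774.7$)
$\left(4181 + p\right) - 30317 = \left(4181 - \frac{5324}{3}\right) - 30317 = \frac{7219}{3} - 30317 = - \frac{83732}{3}$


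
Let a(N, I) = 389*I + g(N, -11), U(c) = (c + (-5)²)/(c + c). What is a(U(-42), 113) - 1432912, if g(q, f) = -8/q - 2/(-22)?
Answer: -259741960/187 ≈ -1.3890e+6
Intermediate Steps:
U(c) = (25 + c)/(2*c) (U(c) = (c + 25)/((2*c)) = (25 + c)*(1/(2*c)) = (25 + c)/(2*c))
g(q, f) = 1/11 - 8/q (g(q, f) = -8/q - 2*(-1/22) = -8/q + 1/11 = 1/11 - 8/q)
a(N, I) = 389*I + (-88 + N)/(11*N)
a(U(-42), 113) - 1432912 = (1/11 - 8*(-84/(25 - 42)) + 389*113) - 1432912 = (1/11 - 8/((½)*(-1/42)*(-17)) + 43957) - 1432912 = (1/11 - 8/17/84 + 43957) - 1432912 = (1/11 - 8*84/17 + 43957) - 1432912 = (1/11 - 672/17 + 43957) - 1432912 = 8212584/187 - 1432912 = -259741960/187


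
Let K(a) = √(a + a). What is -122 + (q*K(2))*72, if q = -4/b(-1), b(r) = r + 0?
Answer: 454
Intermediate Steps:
b(r) = r
q = 4 (q = -4/(-1) = -4*(-1) = 4)
K(a) = √2*√a (K(a) = √(2*a) = √2*√a)
-122 + (q*K(2))*72 = -122 + (4*(√2*√2))*72 = -122 + (4*2)*72 = -122 + 8*72 = -122 + 576 = 454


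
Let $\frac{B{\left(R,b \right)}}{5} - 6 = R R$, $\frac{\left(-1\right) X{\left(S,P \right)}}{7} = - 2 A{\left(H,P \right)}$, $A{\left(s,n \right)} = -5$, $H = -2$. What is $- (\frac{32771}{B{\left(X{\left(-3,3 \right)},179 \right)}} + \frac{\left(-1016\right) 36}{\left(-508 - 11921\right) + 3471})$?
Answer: $- \frac{198461983}{36623290} \approx -5.419$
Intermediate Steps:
$X{\left(S,P \right)} = -70$ ($X{\left(S,P \right)} = - 7 \left(\left(-2\right) \left(-5\right)\right) = \left(-7\right) 10 = -70$)
$B{\left(R,b \right)} = 30 + 5 R^{2}$ ($B{\left(R,b \right)} = 30 + 5 R R = 30 + 5 R^{2}$)
$- (\frac{32771}{B{\left(X{\left(-3,3 \right)},179 \right)}} + \frac{\left(-1016\right) 36}{\left(-508 - 11921\right) + 3471}) = - (\frac{32771}{30 + 5 \left(-70\right)^{2}} + \frac{\left(-1016\right) 36}{\left(-508 - 11921\right) + 3471}) = - (\frac{32771}{30 + 5 \cdot 4900} - \frac{36576}{-12429 + 3471}) = - (\frac{32771}{30 + 24500} - \frac{36576}{-8958}) = - (\frac{32771}{24530} - - \frac{6096}{1493}) = - (32771 \cdot \frac{1}{24530} + \frac{6096}{1493}) = - (\frac{32771}{24530} + \frac{6096}{1493}) = \left(-1\right) \frac{198461983}{36623290} = - \frac{198461983}{36623290}$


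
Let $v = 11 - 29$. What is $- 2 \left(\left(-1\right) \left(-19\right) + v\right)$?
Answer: $-2$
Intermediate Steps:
$v = -18$
$- 2 \left(\left(-1\right) \left(-19\right) + v\right) = - 2 \left(\left(-1\right) \left(-19\right) - 18\right) = - 2 \left(19 - 18\right) = \left(-2\right) 1 = -2$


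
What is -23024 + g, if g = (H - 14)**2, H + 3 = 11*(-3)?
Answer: -20524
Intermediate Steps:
H = -36 (H = -3 + 11*(-3) = -3 - 33 = -36)
g = 2500 (g = (-36 - 14)**2 = (-50)**2 = 2500)
-23024 + g = -23024 + 2500 = -20524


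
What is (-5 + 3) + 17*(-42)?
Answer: -716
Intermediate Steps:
(-5 + 3) + 17*(-42) = -2 - 714 = -716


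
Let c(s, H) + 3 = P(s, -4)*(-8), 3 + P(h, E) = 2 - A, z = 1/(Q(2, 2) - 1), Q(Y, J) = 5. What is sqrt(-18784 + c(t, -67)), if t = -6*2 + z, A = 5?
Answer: I*sqrt(18739) ≈ 136.89*I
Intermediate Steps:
z = 1/4 (z = 1/(5 - 1) = 1/4 ≈ 0.25000)
P(h, E) = -6 (P(h, E) = -3 + (2 - 1*5) = -3 + (2 - 5) = -3 - 3 = -6)
t = -47/4 (t = -6*2 + 1/4 = -12 + 1/4 = -47/4 ≈ -11.750)
c(s, H) = 45 (c(s, H) = -3 - 6*(-8) = -3 + 48 = 45)
sqrt(-18784 + c(t, -67)) = sqrt(-18784 + 45) = sqrt(-18739) = I*sqrt(18739)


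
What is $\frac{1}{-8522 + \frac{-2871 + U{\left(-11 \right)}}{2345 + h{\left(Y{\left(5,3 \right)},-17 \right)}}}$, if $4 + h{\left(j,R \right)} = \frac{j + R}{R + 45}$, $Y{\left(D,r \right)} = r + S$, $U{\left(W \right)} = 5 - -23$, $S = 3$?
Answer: $- \frac{65537}{558585918} \approx -0.00011733$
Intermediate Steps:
$U{\left(W \right)} = 28$ ($U{\left(W \right)} = 5 + 23 = 28$)
$Y{\left(D,r \right)} = 3 + r$ ($Y{\left(D,r \right)} = r + 3 = 3 + r$)
$h{\left(j,R \right)} = -4 + \frac{R + j}{45 + R}$ ($h{\left(j,R \right)} = -4 + \frac{j + R}{R + 45} = -4 + \frac{R + j}{45 + R}$)
$\frac{1}{-8522 + \frac{-2871 + U{\left(-11 \right)}}{2345 + h{\left(Y{\left(5,3 \right)},-17 \right)}}} = \frac{1}{-8522 + \frac{-2871 + 28}{2345 + \frac{-180 + \left(3 + 3\right) - -51}{45 - 17}}} = \frac{1}{-8522 - \frac{2843}{2345 + \frac{-180 + 6 + 51}{28}}} = \frac{1}{-8522 - \frac{2843}{2345 + \frac{1}{28} \left(-123\right)}} = \frac{1}{-8522 - \frac{2843}{2345 - \frac{123}{28}}} = \frac{1}{-8522 - \frac{2843}{\frac{65537}{28}}} = \frac{1}{-8522 - \frac{79604}{65537}} = \frac{1}{- \frac{558585918}{65537}} = - \frac{65537}{558585918}$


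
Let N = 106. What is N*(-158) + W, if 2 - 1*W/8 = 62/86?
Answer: -719724/43 ≈ -16738.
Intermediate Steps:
W = 440/43 (W = 16 - 496/86 = 16 - 8*31/43 = 16 - 248/43 = 440/43 ≈ 10.233)
N*(-158) + W = 106*(-158) + 440/43 = -16748 + 440/43 = -719724/43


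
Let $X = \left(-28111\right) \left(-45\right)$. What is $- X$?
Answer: $-1264995$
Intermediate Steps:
$X = 1264995$
$- X = \left(-1\right) 1264995 = -1264995$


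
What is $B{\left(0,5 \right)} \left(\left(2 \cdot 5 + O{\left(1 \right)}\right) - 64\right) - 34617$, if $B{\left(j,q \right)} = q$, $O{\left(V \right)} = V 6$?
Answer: $-34857$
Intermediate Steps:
$O{\left(V \right)} = 6 V$
$B{\left(0,5 \right)} \left(\left(2 \cdot 5 + O{\left(1 \right)}\right) - 64\right) - 34617 = 5 \left(\left(2 \cdot 5 + 6 \cdot 1\right) - 64\right) - 34617 = 5 \left(\left(10 + 6\right) - 64\right) - 34617 = 5 \left(16 - 64\right) - 34617 = 5 \left(-48\right) - 34617 = -240 - 34617 = -34857$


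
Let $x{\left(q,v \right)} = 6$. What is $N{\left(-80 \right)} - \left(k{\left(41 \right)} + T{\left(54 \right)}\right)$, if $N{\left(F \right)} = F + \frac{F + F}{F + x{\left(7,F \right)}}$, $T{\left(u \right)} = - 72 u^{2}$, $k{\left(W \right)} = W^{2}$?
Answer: $\frac{7703147}{37} \approx 2.0819 \cdot 10^{5}$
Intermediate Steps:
$N{\left(F \right)} = F + \frac{2 F}{6 + F}$ ($N{\left(F \right)} = F + \frac{F + F}{F + 6} = F + \frac{2 F}{6 + F}$)
$N{\left(-80 \right)} - \left(k{\left(41 \right)} + T{\left(54 \right)}\right) = - \frac{80 \left(8 - 80\right)}{6 - 80} - \left(41^{2} - 72 \cdot 54^{2}\right) = \left(-80\right) \frac{1}{-74} \left(-72\right) - \left(1681 - 209952\right) = \left(-80\right) \left(- \frac{1}{74}\right) \left(-72\right) - \left(1681 - 209952\right) = - \frac{2880}{37} - -208271 = - \frac{2880}{37} + 208271 = \frac{7703147}{37}$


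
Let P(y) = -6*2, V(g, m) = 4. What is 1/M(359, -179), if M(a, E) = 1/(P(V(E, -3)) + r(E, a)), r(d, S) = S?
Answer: 347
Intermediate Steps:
P(y) = -12
M(a, E) = 1/(-12 + a)
1/M(359, -179) = 1/(1/(-12 + 359)) = 1/(1/347) = 347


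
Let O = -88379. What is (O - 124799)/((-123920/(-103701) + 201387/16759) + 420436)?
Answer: -370487388227502/730709220914291 ≈ -0.50702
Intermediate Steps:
(O - 124799)/((-123920/(-103701) + 201387/16759) + 420436) = (-88379 - 124799)/((-123920/(-103701) + 201387/16759) + 420436) = -213178/((-123920*(-1/103701) + 201387*(1/16759)) + 420436) = -213178/((123920/103701 + 201387/16759) + 420436) = -213178/(22960808567/1737925059 + 420436) = -213178/730709220914291/1737925059 = -213178*1737925059/730709220914291 = -370487388227502/730709220914291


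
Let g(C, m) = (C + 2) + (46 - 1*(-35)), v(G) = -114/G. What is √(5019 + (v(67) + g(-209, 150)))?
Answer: 3*√2439671/67 ≈ 69.938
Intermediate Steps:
g(C, m) = 83 + C (g(C, m) = (2 + C) + (46 + 35) = (2 + C) + 81 = 83 + C)
√(5019 + (v(67) + g(-209, 150))) = √(5019 + (-114/67 + (83 - 209))) = √(5019 + (-114*1/67 - 126)) = √(5019 + (-114/67 - 126)) = √(5019 - 8556/67) = √(327717/67) = 3*√2439671/67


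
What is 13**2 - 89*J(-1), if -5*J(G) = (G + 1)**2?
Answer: 169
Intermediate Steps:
J(G) = -(1 + G)**2/5 (J(G) = -(G + 1)**2/5 = -(1 + G)**2/5)
13**2 - 89*J(-1) = 13**2 - (-89)*(1 - 1)**2/5 = 169 - (-89)*0**2/5 = 169 - (-89)*0/5 = 169 - 89*0 = 169 + 0 = 169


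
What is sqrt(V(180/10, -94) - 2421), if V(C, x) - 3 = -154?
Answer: 2*I*sqrt(643) ≈ 50.715*I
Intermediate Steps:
V(C, x) = -151 (V(C, x) = 3 - 154 = -151)
sqrt(V(180/10, -94) - 2421) = sqrt(-151 - 2421) = sqrt(-2572) = 2*I*sqrt(643)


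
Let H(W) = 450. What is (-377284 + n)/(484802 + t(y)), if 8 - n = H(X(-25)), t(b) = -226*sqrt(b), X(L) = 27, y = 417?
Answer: -45780580063/58752920128 - 21341519*sqrt(417)/58752920128 ≈ -0.78662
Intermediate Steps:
n = -442 (n = 8 - 1*450 = 8 - 450 = -442)
(-377284 + n)/(484802 + t(y)) = (-377284 - 442)/(484802 - 226*sqrt(417)) = -377726/(484802 - 226*sqrt(417))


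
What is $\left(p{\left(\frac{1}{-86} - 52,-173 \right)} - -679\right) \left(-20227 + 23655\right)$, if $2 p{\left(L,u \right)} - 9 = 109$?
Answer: $2529864$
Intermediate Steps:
$p{\left(L,u \right)} = 59$ ($p{\left(L,u \right)} = \frac{9}{2} + \frac{1}{2} \cdot 109 = \frac{9}{2} + \frac{109}{2} = 59$)
$\left(p{\left(\frac{1}{-86} - 52,-173 \right)} - -679\right) \left(-20227 + 23655\right) = \left(59 - -679\right) \left(-20227 + 23655\right) = \left(59 + \left(-65 + 744\right)\right) 3428 = \left(59 + 679\right) 3428 = 738 \cdot 3428 = 2529864$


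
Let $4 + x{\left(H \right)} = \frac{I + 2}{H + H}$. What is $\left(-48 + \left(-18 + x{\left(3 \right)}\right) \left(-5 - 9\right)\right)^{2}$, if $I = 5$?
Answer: $\frac{534361}{9} \approx 59373.0$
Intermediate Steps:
$x{\left(H \right)} = -4 + \frac{7}{2 H}$ ($x{\left(H \right)} = -4 + \frac{5 + 2}{H + H} = -4 + \frac{7}{2 H}$)
$\left(-48 + \left(-18 + x{\left(3 \right)}\right) \left(-5 - 9\right)\right)^{2} = \left(-48 + \left(-18 - \left(4 - \frac{7}{2 \cdot 3}\right)\right) \left(-5 - 9\right)\right)^{2} = \left(-48 + \left(-18 + \left(-4 + \frac{7}{2} \cdot \frac{1}{3}\right)\right) \left(-14\right)\right)^{2} = \left(-48 + \left(-18 + \left(-4 + \frac{7}{6}\right)\right) \left(-14\right)\right)^{2} = \left(-48 + \left(-18 - \frac{17}{6}\right) \left(-14\right)\right)^{2} = \left(-48 - - \frac{875}{3}\right)^{2} = \left(-48 + \frac{875}{3}\right)^{2} = \left(\frac{731}{3}\right)^{2} = \frac{534361}{9}$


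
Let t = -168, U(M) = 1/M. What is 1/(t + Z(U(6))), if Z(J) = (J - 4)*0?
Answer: -1/168 ≈ -0.0059524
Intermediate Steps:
Z(J) = 0 (Z(J) = (-4 + J)*0 = 0)
1/(t + Z(U(6))) = 1/(-168 + 0) = 1/(-168) = -1/168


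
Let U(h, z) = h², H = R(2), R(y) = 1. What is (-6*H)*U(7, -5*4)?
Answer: -294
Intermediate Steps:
H = 1
(-6*H)*U(7, -5*4) = -6*1*7² = -6*49 = -294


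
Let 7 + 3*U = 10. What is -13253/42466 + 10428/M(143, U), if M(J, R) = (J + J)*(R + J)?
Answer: -390061/6624696 ≈ -0.058880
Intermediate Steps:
U = 1 (U = -7/3 + (1/3)*10 = -7/3 + 10/3 = 1)
M(J, R) = 2*J*(J + R) (M(J, R) = (2*J)*(J + R) = 2*J*(J + R))
-13253/42466 + 10428/M(143, U) = -13253/42466 + 10428/((2*143*(143 + 1))) = -13253*1/42466 + 10428/((2*143*144)) = -13253/42466 + 10428/41184 = -13253/42466 + 10428*(1/41184) = -13253/42466 + 79/312 = -390061/6624696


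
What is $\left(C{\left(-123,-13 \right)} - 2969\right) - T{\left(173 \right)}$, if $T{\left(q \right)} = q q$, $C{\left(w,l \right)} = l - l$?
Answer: $-32898$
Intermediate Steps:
$C{\left(w,l \right)} = 0$
$T{\left(q \right)} = q^{2}$
$\left(C{\left(-123,-13 \right)} - 2969\right) - T{\left(173 \right)} = \left(0 - 2969\right) - 173^{2} = \left(0 - 2969\right) - 29929 = -2969 - 29929 = -32898$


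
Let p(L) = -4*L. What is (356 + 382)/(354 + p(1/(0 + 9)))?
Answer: 3321/1591 ≈ 2.0874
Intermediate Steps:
(356 + 382)/(354 + p(1/(0 + 9))) = (356 + 382)/(354 - 4/(0 + 9)) = 738/(354 - 4/9) = 738/(3182/9) = 738*(9/3182) = 3321/1591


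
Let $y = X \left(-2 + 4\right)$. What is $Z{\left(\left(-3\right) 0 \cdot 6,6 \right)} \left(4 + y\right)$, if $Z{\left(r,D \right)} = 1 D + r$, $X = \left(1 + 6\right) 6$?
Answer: $528$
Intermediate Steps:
$X = 42$ ($X = 7 \cdot 6 = 42$)
$Z{\left(r,D \right)} = D + r$
$y = 84$ ($y = 42 \left(-2 + 4\right) = 42 \cdot 2 = 84$)
$Z{\left(\left(-3\right) 0 \cdot 6,6 \right)} \left(4 + y\right) = \left(6 + \left(-3\right) 0 \cdot 6\right) \left(4 + 84\right) = \left(6 + 0 \cdot 6\right) 88 = \left(6 + 0\right) 88 = 6 \cdot 88 = 528$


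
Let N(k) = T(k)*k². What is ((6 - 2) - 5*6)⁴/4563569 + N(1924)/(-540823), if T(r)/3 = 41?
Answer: -2077630011289664/2468083077287 ≈ -841.80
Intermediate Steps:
T(r) = 123 (T(r) = 3*41 = 123)
N(k) = 123*k²
((6 - 2) - 5*6)⁴/4563569 + N(1924)/(-540823) = ((6 - 2) - 5*6)⁴/4563569 + (123*1924²)/(-540823) = (4 - 30)⁴*(1/4563569) + (123*3701776)*(-1/540823) = (-26)⁴*(1/4563569) + 455318448*(-1/540823) = 456976*(1/4563569) - 455318448/540823 = 456976/4563569 - 455318448/540823 = -2077630011289664/2468083077287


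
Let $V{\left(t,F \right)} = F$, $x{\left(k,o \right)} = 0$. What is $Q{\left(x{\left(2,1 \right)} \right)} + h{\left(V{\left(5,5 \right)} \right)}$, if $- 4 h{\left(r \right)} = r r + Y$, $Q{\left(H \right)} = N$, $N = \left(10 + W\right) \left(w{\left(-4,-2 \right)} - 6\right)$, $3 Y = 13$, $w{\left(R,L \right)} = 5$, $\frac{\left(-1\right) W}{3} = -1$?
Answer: $- \frac{61}{3} \approx -20.333$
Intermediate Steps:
$W = 3$ ($W = \left(-3\right) \left(-1\right) = 3$)
$Y = \frac{13}{3}$ ($Y = \frac{1}{3} \cdot 13 = \frac{13}{3} \approx 4.3333$)
$N = -13$ ($N = \left(10 + 3\right) \left(5 - 6\right) = 13 \left(-1\right) = -13$)
$Q{\left(H \right)} = -13$
$h{\left(r \right)} = - \frac{13}{12} - \frac{r^{2}}{4}$ ($h{\left(r \right)} = - \frac{r r + \frac{13}{3}}{4} = - \frac{r^{2} + \frac{13}{3}}{4} = - \frac{\frac{13}{3} + r^{2}}{4} = - \frac{13}{12} - \frac{r^{2}}{4}$)
$Q{\left(x{\left(2,1 \right)} \right)} + h{\left(V{\left(5,5 \right)} \right)} = -13 - \left(\frac{13}{12} + \frac{5^{2}}{4}\right) = -13 - \frac{22}{3} = - \frac{61}{3}$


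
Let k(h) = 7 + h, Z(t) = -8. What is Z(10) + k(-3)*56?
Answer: 216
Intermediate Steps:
Z(10) + k(-3)*56 = -8 + (7 - 3)*56 = -8 + 4*56 = -8 + 224 = 216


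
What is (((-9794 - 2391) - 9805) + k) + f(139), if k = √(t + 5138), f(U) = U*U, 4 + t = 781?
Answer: -2669 + 13*√35 ≈ -2592.1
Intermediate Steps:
t = 777 (t = -4 + 781 = 777)
f(U) = U²
k = 13*√35 (k = √(777 + 5138) = √5915 = 13*√35 ≈ 76.909)
(((-9794 - 2391) - 9805) + k) + f(139) = (((-9794 - 2391) - 9805) + 13*√35) + 139² = ((-12185 - 9805) + 13*√35) + 19321 = (-21990 + 13*√35) + 19321 = -2669 + 13*√35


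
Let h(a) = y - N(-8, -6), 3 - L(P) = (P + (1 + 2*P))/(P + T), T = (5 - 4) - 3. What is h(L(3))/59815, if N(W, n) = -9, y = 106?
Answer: 23/11963 ≈ 0.0019226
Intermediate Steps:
T = -2 (T = 1 - 3 = -2)
L(P) = 3 - (1 + 3*P)/(-2 + P) (L(P) = 3 - (P + (1 + 2*P))/(P - 2) = 3 - (1 + 3*P)/(-2 + P))
h(a) = 115 (h(a) = 106 - 1*(-9) = 106 + 9 = 115)
h(L(3))/59815 = 115/59815 = 115*(1/59815) = 23/11963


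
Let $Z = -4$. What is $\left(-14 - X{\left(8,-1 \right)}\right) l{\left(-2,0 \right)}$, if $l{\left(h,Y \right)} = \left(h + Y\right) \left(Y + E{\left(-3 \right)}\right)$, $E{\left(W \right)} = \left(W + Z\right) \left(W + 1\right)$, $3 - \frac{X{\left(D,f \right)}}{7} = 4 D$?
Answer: $-5292$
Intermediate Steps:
$X{\left(D,f \right)} = 21 - 28 D$ ($X{\left(D,f \right)} = 21 - 7 \cdot 4 D = 21 - 28 D$)
$E{\left(W \right)} = \left(1 + W\right) \left(-4 + W\right)$ ($E{\left(W \right)} = \left(W - 4\right) \left(W + 1\right) = \left(-4 + W\right) \left(1 + W\right) = \left(1 + W\right) \left(-4 + W\right)$)
$l{\left(h,Y \right)} = \left(14 + Y\right) \left(Y + h\right)$ ($l{\left(h,Y \right)} = \left(h + Y\right) \left(Y - \left(-5 - 9\right)\right) = \left(Y + h\right) \left(Y + \left(-4 + 9 + 9\right)\right) = \left(Y + h\right) \left(Y + 14\right) = \left(Y + h\right) \left(14 + Y\right) = \left(14 + Y\right) \left(Y + h\right)$)
$\left(-14 - X{\left(8,-1 \right)}\right) l{\left(-2,0 \right)} = \left(-14 - \left(21 - 224\right)\right) \left(0^{2} + 14 \cdot 0 + 14 \left(-2\right) + 0 \left(-2\right)\right) = \left(-14 - \left(21 - 224\right)\right) \left(0 + 0 - 28 + 0\right) = \left(-14 - -203\right) \left(-28\right) = \left(-14 + 203\right) \left(-28\right) = 189 \left(-28\right) = -5292$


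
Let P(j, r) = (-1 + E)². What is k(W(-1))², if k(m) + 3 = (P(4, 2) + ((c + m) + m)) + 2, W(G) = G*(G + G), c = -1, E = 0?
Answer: 9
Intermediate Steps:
P(j, r) = 1 (P(j, r) = (-1 + 0)² = (-1)² = 1)
W(G) = 2*G² (W(G) = G*(2*G) = 2*G²)
k(m) = -1 + 2*m (k(m) = -3 + ((1 + ((-1 + m) + m)) + 2) = -3 + ((1 + (-1 + 2*m)) + 2) = -3 + (2*m + 2) = -3 + (2 + 2*m) = -1 + 2*m)
k(W(-1))² = (-1 + 2*(2*(-1)²))² = (-1 + 2*(2*1))² = (-1 + 2*2)² = (-1 + 4)² = 3² = 9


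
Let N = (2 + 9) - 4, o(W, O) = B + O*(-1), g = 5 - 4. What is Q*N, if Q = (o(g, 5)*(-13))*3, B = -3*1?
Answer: 2184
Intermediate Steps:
B = -3
g = 1
o(W, O) = -3 - O (o(W, O) = -3 + O*(-1) = -3 - O)
Q = 312 (Q = ((-3 - 1*5)*(-13))*3 = ((-3 - 5)*(-13))*3 = -8*(-13)*3 = 104*3 = 312)
N = 7 (N = 11 - 4 = 7)
Q*N = 312*7 = 2184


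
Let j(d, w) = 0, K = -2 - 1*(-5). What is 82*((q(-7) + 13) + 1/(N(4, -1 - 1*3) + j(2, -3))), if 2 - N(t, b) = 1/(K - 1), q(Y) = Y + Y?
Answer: -82/3 ≈ -27.333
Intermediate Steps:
K = 3 (K = -2 + 5 = 3)
q(Y) = 2*Y
N(t, b) = 3/2 (N(t, b) = 2 - 1/(3 - 1) = 2 - 1/2 = 2 - 1*½ = 2 - ½ = 3/2)
82*((q(-7) + 13) + 1/(N(4, -1 - 1*3) + j(2, -3))) = 82*((2*(-7) + 13) + 1/(3/2 + 0)) = 82*((-14 + 13) + 1/(3/2)) = 82*(-1 + ⅔) = 82*(-⅓) = -82/3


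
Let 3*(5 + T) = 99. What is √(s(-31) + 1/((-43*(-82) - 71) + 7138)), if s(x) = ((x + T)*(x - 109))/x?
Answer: I*√162331721123/109461 ≈ 3.6808*I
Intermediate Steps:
T = 28 (T = -5 + (⅓)*99 = -5 + 33 = 28)
s(x) = (-109 + x)*(28 + x)/x (s(x) = ((x + 28)*(x - 109))/x = ((28 + x)*(-109 + x))/x = ((-109 + x)*(28 + x))/x = (-109 + x)*(28 + x)/x)
√(s(-31) + 1/((-43*(-82) - 71) + 7138)) = √((-81 - 31 - 3052/(-31)) + 1/((-43*(-82) - 71) + 7138)) = √((-81 - 31 - 3052*(-1/31)) + 1/((3526 - 71) + 7138)) = √((-81 - 31 + 3052/31) + 1/(3455 + 7138)) = √(-420/31 + 1/10593) = √(-4449029/328383) = I*√162331721123/109461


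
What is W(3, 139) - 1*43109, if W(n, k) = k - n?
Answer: -42973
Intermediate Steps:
W(3, 139) - 1*43109 = (139 - 1*3) - 1*43109 = (139 - 3) - 43109 = 136 - 43109 = -42973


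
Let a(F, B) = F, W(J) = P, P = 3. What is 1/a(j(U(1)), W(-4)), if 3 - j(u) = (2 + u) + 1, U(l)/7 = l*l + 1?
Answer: -1/14 ≈ -0.071429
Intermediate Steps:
U(l) = 7 + 7*l² (U(l) = 7*(l*l + 1) = 7*(l² + 1) = 7*(1 + l²) = 7 + 7*l²)
W(J) = 3
j(u) = -u (j(u) = 3 - ((2 + u) + 1) = 3 - (3 + u) = 3 + (-3 - u) = -u)
1/a(j(U(1)), W(-4)) = 1/(-(7 + 7*1²)) = 1/(-(7 + 7*1)) = 1/(-(7 + 7)) = 1/(-1*14) = 1/(-14) = -1/14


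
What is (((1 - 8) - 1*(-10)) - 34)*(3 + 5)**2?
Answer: -1984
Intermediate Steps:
(((1 - 8) - 1*(-10)) - 34)*(3 + 5)**2 = ((-7 + 10) - 34)*8**2 = (3 - 34)*64 = -31*64 = -1984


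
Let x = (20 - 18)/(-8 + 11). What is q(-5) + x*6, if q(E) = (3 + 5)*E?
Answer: -36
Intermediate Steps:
q(E) = 8*E
x = 2/3 ≈ 0.66667
q(-5) + x*6 = 8*(-5) + (2/3)*6 = -40 + 4 = -36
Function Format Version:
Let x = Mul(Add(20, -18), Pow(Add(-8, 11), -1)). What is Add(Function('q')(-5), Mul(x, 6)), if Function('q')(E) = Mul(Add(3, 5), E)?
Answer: -36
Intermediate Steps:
Function('q')(E) = Mul(8, E)
x = Rational(2, 3) (x = Mul(2, Pow(3, -1)) = Mul(2, Rational(1, 3)) = Rational(2, 3) ≈ 0.66667)
Add(Function('q')(-5), Mul(x, 6)) = Add(Mul(8, -5), Mul(Rational(2, 3), 6)) = Add(-40, 4) = -36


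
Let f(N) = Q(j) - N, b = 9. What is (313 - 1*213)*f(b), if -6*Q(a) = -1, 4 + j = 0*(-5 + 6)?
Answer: -2650/3 ≈ -883.33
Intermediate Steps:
j = -4 (j = -4 + 0*(-5 + 6) = -4 + 0*1 = -4 + 0 = -4)
Q(a) = ⅙ (Q(a) = -⅙*(-1) = ⅙)
f(N) = ⅙ - N
(313 - 1*213)*f(b) = (313 - 1*213)*(⅙ - 1*9) = (313 - 213)*(⅙ - 9) = 100*(-53/6) = -2650/3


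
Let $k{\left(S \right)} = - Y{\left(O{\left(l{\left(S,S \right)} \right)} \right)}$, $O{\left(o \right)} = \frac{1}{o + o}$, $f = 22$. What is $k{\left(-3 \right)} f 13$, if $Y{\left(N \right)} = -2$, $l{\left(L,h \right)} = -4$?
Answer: $572$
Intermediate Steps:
$O{\left(o \right)} = \frac{1}{2 o}$
$k{\left(S \right)} = 2$ ($k{\left(S \right)} = \left(-1\right) \left(-2\right) = 2$)
$k{\left(-3 \right)} f 13 = 2 \cdot 22 \cdot 13 = 44 \cdot 13 = 572$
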